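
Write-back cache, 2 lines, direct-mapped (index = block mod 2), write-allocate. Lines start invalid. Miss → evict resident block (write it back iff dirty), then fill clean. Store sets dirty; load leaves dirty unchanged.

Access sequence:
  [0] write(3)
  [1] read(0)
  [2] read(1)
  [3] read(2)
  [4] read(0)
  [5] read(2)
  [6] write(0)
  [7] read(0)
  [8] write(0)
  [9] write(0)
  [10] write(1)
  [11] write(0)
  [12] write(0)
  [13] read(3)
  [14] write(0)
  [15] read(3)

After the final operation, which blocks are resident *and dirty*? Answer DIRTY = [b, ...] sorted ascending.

0: W B3 -> L1 miss  d=D]
1: R B0 -> L0 miss  d=-]
2: R B1 -> L1 miss wb->B3  d=-]
3: R B2 -> L0 miss  d=-]
4: R B0 -> L0 miss  d=-]
5: R B2 -> L0 miss  d=-]
6: W B0 -> L0 miss  d=D]
7: R B0 -> L0 hit  d=D]
8: W B0 -> L0 hit  d=D]
9: W B0 -> L0 hit  d=D]
10: W B1 -> L1 hit  d=D]
11: W B0 -> L0 hit  d=D]
12: W B0 -> L0 hit  d=D]
13: R B3 -> L1 miss wb->B1  d=-]
14: W B0 -> L0 hit  d=D]
15: R B3 -> L1 hit  d=-]

DIRTY = [0]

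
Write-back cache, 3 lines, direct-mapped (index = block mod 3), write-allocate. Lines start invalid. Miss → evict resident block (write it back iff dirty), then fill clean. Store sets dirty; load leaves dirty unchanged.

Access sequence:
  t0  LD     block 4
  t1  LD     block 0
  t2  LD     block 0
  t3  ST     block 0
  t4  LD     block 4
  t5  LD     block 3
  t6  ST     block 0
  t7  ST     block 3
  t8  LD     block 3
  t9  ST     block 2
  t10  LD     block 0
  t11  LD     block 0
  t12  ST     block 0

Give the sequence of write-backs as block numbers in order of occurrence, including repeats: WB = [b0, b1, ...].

WB = [0, 0, 3]

  0 | R B4 → L1 miss [-]
  1 | R B0 → L0 miss [-]
  2 | R B0 → L0 hit [-]
  3 | W B0 → L0 hit [D]
  4 | R B4 → L1 hit [-]
  5 | R B3 → L0 miss wb→B0 [-]
  6 | W B0 → L0 miss [D]
  7 | W B3 → L0 miss wb→B0 [D]
  8 | R B3 → L0 hit [D]
  9 | W B2 → L2 miss [D]
  10 | R B0 → L0 miss wb→B3 [-]
  11 | R B0 → L0 hit [-]
  12 | W B0 → L0 hit [D]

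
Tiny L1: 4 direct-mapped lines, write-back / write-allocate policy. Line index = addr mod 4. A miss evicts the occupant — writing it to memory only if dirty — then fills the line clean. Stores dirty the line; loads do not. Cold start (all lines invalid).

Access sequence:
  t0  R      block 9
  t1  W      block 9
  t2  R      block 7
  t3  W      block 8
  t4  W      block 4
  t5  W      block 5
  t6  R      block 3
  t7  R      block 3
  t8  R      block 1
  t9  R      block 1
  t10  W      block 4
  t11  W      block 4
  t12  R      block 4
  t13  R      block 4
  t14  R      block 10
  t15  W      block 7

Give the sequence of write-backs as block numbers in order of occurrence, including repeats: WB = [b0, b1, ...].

WB = [8, 9, 5]

  0 | R B9 → L1 miss [-]
  1 | W B9 → L1 hit [D]
  2 | R B7 → L3 miss [-]
  3 | W B8 → L0 miss [D]
  4 | W B4 → L0 miss wb→B8 [D]
  5 | W B5 → L1 miss wb→B9 [D]
  6 | R B3 → L3 miss [-]
  7 | R B3 → L3 hit [-]
  8 | R B1 → L1 miss wb→B5 [-]
  9 | R B1 → L1 hit [-]
  10 | W B4 → L0 hit [D]
  11 | W B4 → L0 hit [D]
  12 | R B4 → L0 hit [D]
  13 | R B4 → L0 hit [D]
  14 | R B10 → L2 miss [-]
  15 | W B7 → L3 miss [D]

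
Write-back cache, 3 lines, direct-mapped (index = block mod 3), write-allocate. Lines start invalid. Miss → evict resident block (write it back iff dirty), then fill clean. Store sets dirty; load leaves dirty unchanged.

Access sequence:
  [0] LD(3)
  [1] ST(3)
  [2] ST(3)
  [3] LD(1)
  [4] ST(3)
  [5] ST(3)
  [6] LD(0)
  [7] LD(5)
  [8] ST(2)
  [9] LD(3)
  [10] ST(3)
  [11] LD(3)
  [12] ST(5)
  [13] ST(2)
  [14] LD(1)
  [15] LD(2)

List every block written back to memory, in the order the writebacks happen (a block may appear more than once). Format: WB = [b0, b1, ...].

0: R B3 -> L0 miss  d=-]
1: W B3 -> L0 hit  d=D]
2: W B3 -> L0 hit  d=D]
3: R B1 -> L1 miss  d=-]
4: W B3 -> L0 hit  d=D]
5: W B3 -> L0 hit  d=D]
6: R B0 -> L0 miss wb->B3  d=-]
7: R B5 -> L2 miss  d=-]
8: W B2 -> L2 miss  d=D]
9: R B3 -> L0 miss  d=-]
10: W B3 -> L0 hit  d=D]
11: R B3 -> L0 hit  d=D]
12: W B5 -> L2 miss wb->B2  d=D]
13: W B2 -> L2 miss wb->B5  d=D]
14: R B1 -> L1 hit  d=-]
15: R B2 -> L2 hit  d=D]

WB = [3, 2, 5]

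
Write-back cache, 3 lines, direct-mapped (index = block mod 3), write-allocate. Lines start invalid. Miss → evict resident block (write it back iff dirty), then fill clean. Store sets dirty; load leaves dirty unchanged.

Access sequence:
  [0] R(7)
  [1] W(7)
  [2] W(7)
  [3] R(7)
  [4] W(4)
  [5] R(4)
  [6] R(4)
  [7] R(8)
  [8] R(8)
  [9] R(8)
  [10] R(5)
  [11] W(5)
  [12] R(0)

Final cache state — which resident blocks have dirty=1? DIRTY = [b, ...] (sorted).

  0 | R B7 → L1 miss [-]
  1 | W B7 → L1 hit [D]
  2 | W B7 → L1 hit [D]
  3 | R B7 → L1 hit [D]
  4 | W B4 → L1 miss wb→B7 [D]
  5 | R B4 → L1 hit [D]
  6 | R B4 → L1 hit [D]
  7 | R B8 → L2 miss [-]
  8 | R B8 → L2 hit [-]
  9 | R B8 → L2 hit [-]
  10 | R B5 → L2 miss [-]
  11 | W B5 → L2 hit [D]
  12 | R B0 → L0 miss [-]

DIRTY = [4, 5]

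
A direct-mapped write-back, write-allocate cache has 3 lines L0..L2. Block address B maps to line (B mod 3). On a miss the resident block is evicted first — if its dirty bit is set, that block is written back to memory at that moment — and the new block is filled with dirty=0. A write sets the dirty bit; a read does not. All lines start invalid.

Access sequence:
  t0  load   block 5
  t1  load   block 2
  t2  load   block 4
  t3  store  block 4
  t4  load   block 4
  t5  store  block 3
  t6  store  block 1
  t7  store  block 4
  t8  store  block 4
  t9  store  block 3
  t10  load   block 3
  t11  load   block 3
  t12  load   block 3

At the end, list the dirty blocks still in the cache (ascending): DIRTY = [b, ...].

0: R B5 -> L2 miss  d=-]
1: R B2 -> L2 miss  d=-]
2: R B4 -> L1 miss  d=-]
3: W B4 -> L1 hit  d=D]
4: R B4 -> L1 hit  d=D]
5: W B3 -> L0 miss  d=D]
6: W B1 -> L1 miss wb->B4  d=D]
7: W B4 -> L1 miss wb->B1  d=D]
8: W B4 -> L1 hit  d=D]
9: W B3 -> L0 hit  d=D]
10: R B3 -> L0 hit  d=D]
11: R B3 -> L0 hit  d=D]
12: R B3 -> L0 hit  d=D]

DIRTY = [3, 4]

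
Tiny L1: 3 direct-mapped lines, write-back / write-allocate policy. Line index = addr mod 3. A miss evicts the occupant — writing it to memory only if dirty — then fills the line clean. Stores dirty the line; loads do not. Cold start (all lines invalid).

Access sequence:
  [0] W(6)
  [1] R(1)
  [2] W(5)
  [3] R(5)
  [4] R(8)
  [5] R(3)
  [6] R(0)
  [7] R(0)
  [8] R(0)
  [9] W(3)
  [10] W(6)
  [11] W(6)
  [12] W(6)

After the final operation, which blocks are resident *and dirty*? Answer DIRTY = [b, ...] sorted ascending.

DIRTY = [6]

0: W B6 -> L0 miss  d=D]
1: R B1 -> L1 miss  d=-]
2: W B5 -> L2 miss  d=D]
3: R B5 -> L2 hit  d=D]
4: R B8 -> L2 miss wb->B5  d=-]
5: R B3 -> L0 miss wb->B6  d=-]
6: R B0 -> L0 miss  d=-]
7: R B0 -> L0 hit  d=-]
8: R B0 -> L0 hit  d=-]
9: W B3 -> L0 miss  d=D]
10: W B6 -> L0 miss wb->B3  d=D]
11: W B6 -> L0 hit  d=D]
12: W B6 -> L0 hit  d=D]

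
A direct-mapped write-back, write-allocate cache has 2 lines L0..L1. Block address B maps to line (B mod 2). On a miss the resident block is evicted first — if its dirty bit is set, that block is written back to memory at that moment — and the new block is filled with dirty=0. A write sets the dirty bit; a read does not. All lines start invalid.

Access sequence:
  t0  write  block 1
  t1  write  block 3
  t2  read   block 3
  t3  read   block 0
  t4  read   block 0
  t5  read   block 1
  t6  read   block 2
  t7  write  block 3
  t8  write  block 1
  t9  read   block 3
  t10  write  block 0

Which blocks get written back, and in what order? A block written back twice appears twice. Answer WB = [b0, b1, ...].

0: W B1 -> L1 miss  d=D]
1: W B3 -> L1 miss wb->B1  d=D]
2: R B3 -> L1 hit  d=D]
3: R B0 -> L0 miss  d=-]
4: R B0 -> L0 hit  d=-]
5: R B1 -> L1 miss wb->B3  d=-]
6: R B2 -> L0 miss  d=-]
7: W B3 -> L1 miss  d=D]
8: W B1 -> L1 miss wb->B3  d=D]
9: R B3 -> L1 miss wb->B1  d=-]
10: W B0 -> L0 miss  d=D]

WB = [1, 3, 3, 1]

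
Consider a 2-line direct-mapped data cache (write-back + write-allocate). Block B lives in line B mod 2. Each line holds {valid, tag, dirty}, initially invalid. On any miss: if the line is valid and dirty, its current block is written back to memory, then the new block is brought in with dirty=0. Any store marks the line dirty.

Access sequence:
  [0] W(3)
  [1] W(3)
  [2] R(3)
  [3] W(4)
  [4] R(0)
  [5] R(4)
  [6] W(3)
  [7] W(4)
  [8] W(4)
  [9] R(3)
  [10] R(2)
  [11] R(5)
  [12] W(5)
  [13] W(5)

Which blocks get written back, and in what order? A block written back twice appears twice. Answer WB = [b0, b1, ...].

0: W B3 → L1 miss [D]
1: W B3 → L1 hit [D]
2: R B3 → L1 hit [D]
3: W B4 → L0 miss [D]
4: R B0 → L0 miss wb→B4 [-]
5: R B4 → L0 miss [-]
6: W B3 → L1 hit [D]
7: W B4 → L0 hit [D]
8: W B4 → L0 hit [D]
9: R B3 → L1 hit [D]
10: R B2 → L0 miss wb→B4 [-]
11: R B5 → L1 miss wb→B3 [-]
12: W B5 → L1 hit [D]
13: W B5 → L1 hit [D]

WB = [4, 4, 3]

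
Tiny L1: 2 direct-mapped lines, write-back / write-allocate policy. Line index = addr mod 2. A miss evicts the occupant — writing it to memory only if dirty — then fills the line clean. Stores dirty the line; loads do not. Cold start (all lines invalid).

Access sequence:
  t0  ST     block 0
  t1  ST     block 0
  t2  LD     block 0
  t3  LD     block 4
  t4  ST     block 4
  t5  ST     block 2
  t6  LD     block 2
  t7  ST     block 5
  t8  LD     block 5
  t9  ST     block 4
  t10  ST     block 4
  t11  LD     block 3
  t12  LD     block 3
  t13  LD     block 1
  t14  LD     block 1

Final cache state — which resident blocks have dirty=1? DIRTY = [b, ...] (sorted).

0: W B0 -> L0 miss  d=D]
1: W B0 -> L0 hit  d=D]
2: R B0 -> L0 hit  d=D]
3: R B4 -> L0 miss wb->B0  d=-]
4: W B4 -> L0 hit  d=D]
5: W B2 -> L0 miss wb->B4  d=D]
6: R B2 -> L0 hit  d=D]
7: W B5 -> L1 miss  d=D]
8: R B5 -> L1 hit  d=D]
9: W B4 -> L0 miss wb->B2  d=D]
10: W B4 -> L0 hit  d=D]
11: R B3 -> L1 miss wb->B5  d=-]
12: R B3 -> L1 hit  d=-]
13: R B1 -> L1 miss  d=-]
14: R B1 -> L1 hit  d=-]

DIRTY = [4]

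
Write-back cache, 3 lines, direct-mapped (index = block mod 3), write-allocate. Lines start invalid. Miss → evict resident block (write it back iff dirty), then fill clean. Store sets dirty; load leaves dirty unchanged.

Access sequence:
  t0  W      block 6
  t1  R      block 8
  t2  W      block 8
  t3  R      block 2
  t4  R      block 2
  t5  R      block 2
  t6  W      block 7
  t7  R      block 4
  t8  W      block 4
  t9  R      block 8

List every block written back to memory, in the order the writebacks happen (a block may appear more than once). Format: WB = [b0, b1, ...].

WB = [8, 7]

  0 | W B6 → L0 miss [D]
  1 | R B8 → L2 miss [-]
  2 | W B8 → L2 hit [D]
  3 | R B2 → L2 miss wb→B8 [-]
  4 | R B2 → L2 hit [-]
  5 | R B2 → L2 hit [-]
  6 | W B7 → L1 miss [D]
  7 | R B4 → L1 miss wb→B7 [-]
  8 | W B4 → L1 hit [D]
  9 | R B8 → L2 miss [-]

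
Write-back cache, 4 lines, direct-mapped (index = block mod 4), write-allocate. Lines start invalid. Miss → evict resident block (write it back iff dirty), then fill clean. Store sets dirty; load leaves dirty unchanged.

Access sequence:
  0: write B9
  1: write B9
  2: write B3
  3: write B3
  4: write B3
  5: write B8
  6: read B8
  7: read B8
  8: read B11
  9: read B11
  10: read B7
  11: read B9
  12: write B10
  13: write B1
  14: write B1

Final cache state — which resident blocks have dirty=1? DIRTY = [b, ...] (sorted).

DIRTY = [1, 8, 10]

  0 | W B9 → L1 miss [D]
  1 | W B9 → L1 hit [D]
  2 | W B3 → L3 miss [D]
  3 | W B3 → L3 hit [D]
  4 | W B3 → L3 hit [D]
  5 | W B8 → L0 miss [D]
  6 | R B8 → L0 hit [D]
  7 | R B8 → L0 hit [D]
  8 | R B11 → L3 miss wb→B3 [-]
  9 | R B11 → L3 hit [-]
  10 | R B7 → L3 miss [-]
  11 | R B9 → L1 hit [D]
  12 | W B10 → L2 miss [D]
  13 | W B1 → L1 miss wb→B9 [D]
  14 | W B1 → L1 hit [D]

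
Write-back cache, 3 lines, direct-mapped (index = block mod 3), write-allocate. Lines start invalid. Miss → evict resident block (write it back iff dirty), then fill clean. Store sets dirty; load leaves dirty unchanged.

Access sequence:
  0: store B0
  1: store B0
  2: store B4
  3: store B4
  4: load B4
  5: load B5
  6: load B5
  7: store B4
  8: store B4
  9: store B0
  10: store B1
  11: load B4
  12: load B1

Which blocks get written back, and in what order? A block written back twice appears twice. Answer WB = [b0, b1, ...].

0: W B0 -> L0 miss  d=D]
1: W B0 -> L0 hit  d=D]
2: W B4 -> L1 miss  d=D]
3: W B4 -> L1 hit  d=D]
4: R B4 -> L1 hit  d=D]
5: R B5 -> L2 miss  d=-]
6: R B5 -> L2 hit  d=-]
7: W B4 -> L1 hit  d=D]
8: W B4 -> L1 hit  d=D]
9: W B0 -> L0 hit  d=D]
10: W B1 -> L1 miss wb->B4  d=D]
11: R B4 -> L1 miss wb->B1  d=-]
12: R B1 -> L1 miss  d=-]

WB = [4, 1]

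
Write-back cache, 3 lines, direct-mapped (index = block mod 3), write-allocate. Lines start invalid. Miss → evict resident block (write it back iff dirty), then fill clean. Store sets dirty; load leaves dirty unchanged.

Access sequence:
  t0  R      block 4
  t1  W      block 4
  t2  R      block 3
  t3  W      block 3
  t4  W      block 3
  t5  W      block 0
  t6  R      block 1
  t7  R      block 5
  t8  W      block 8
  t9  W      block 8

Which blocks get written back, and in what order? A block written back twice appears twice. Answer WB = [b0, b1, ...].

WB = [3, 4]

  0 | R B4 → L1 miss [-]
  1 | W B4 → L1 hit [D]
  2 | R B3 → L0 miss [-]
  3 | W B3 → L0 hit [D]
  4 | W B3 → L0 hit [D]
  5 | W B0 → L0 miss wb→B3 [D]
  6 | R B1 → L1 miss wb→B4 [-]
  7 | R B5 → L2 miss [-]
  8 | W B8 → L2 miss [D]
  9 | W B8 → L2 hit [D]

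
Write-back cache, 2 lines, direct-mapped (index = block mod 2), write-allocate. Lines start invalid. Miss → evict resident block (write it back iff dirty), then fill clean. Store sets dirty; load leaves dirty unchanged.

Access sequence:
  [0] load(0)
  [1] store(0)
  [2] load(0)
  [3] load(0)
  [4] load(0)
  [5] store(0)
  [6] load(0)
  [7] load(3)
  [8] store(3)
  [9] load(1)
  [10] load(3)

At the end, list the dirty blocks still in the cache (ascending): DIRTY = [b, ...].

0: R B0 → L0 miss [-]
1: W B0 → L0 hit [D]
2: R B0 → L0 hit [D]
3: R B0 → L0 hit [D]
4: R B0 → L0 hit [D]
5: W B0 → L0 hit [D]
6: R B0 → L0 hit [D]
7: R B3 → L1 miss [-]
8: W B3 → L1 hit [D]
9: R B1 → L1 miss wb→B3 [-]
10: R B3 → L1 miss [-]

DIRTY = [0]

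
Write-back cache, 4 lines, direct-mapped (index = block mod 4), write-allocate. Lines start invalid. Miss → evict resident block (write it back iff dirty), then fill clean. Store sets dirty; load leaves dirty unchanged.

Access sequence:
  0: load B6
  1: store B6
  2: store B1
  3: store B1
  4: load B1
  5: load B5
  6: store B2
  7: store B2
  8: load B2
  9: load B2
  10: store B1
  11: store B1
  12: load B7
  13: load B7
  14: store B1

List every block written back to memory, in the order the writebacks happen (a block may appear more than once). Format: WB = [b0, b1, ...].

WB = [1, 6]

0: R B6 -> L2 miss  d=-]
1: W B6 -> L2 hit  d=D]
2: W B1 -> L1 miss  d=D]
3: W B1 -> L1 hit  d=D]
4: R B1 -> L1 hit  d=D]
5: R B5 -> L1 miss wb->B1  d=-]
6: W B2 -> L2 miss wb->B6  d=D]
7: W B2 -> L2 hit  d=D]
8: R B2 -> L2 hit  d=D]
9: R B2 -> L2 hit  d=D]
10: W B1 -> L1 miss  d=D]
11: W B1 -> L1 hit  d=D]
12: R B7 -> L3 miss  d=-]
13: R B7 -> L3 hit  d=-]
14: W B1 -> L1 hit  d=D]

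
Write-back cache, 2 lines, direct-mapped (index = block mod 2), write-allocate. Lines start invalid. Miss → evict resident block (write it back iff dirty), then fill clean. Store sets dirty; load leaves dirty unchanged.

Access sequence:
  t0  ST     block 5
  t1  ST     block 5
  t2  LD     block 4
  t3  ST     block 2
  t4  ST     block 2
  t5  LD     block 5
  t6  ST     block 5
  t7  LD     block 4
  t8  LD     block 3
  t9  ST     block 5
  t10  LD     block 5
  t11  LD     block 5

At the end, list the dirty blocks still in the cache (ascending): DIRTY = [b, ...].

0: W B5 → L1 miss [D]
1: W B5 → L1 hit [D]
2: R B4 → L0 miss [-]
3: W B2 → L0 miss [D]
4: W B2 → L0 hit [D]
5: R B5 → L1 hit [D]
6: W B5 → L1 hit [D]
7: R B4 → L0 miss wb→B2 [-]
8: R B3 → L1 miss wb→B5 [-]
9: W B5 → L1 miss [D]
10: R B5 → L1 hit [D]
11: R B5 → L1 hit [D]

DIRTY = [5]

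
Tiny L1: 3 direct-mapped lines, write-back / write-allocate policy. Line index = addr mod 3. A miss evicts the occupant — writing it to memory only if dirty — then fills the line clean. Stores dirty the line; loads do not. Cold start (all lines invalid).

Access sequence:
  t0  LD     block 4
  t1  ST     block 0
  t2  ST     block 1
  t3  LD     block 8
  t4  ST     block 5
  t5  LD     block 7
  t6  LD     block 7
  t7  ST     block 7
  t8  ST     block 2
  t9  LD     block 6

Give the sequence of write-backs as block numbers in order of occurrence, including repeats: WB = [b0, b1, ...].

WB = [1, 5, 0]

0: R B4 → L1 miss [-]
1: W B0 → L0 miss [D]
2: W B1 → L1 miss [D]
3: R B8 → L2 miss [-]
4: W B5 → L2 miss [D]
5: R B7 → L1 miss wb→B1 [-]
6: R B7 → L1 hit [-]
7: W B7 → L1 hit [D]
8: W B2 → L2 miss wb→B5 [D]
9: R B6 → L0 miss wb→B0 [-]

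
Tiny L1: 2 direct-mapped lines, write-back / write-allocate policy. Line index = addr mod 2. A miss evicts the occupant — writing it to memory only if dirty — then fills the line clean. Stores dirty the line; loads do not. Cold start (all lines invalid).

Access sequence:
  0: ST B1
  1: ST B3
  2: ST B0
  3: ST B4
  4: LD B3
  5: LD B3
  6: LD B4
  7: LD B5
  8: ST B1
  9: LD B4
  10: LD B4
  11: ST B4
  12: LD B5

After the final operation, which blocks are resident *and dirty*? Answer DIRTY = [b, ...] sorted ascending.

0: W B1 -> L1 miss  d=D]
1: W B3 -> L1 miss wb->B1  d=D]
2: W B0 -> L0 miss  d=D]
3: W B4 -> L0 miss wb->B0  d=D]
4: R B3 -> L1 hit  d=D]
5: R B3 -> L1 hit  d=D]
6: R B4 -> L0 hit  d=D]
7: R B5 -> L1 miss wb->B3  d=-]
8: W B1 -> L1 miss  d=D]
9: R B4 -> L0 hit  d=D]
10: R B4 -> L0 hit  d=D]
11: W B4 -> L0 hit  d=D]
12: R B5 -> L1 miss wb->B1  d=-]

DIRTY = [4]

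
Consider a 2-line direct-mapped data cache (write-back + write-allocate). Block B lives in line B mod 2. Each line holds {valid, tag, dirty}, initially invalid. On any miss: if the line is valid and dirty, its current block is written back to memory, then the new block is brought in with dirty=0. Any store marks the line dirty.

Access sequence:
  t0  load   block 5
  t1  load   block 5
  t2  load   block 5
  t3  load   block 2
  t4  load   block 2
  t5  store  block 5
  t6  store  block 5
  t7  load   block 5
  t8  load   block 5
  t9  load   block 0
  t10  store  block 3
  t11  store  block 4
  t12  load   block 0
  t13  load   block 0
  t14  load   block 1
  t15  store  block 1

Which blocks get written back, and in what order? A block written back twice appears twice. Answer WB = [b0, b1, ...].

0: R B5 → L1 miss [-]
1: R B5 → L1 hit [-]
2: R B5 → L1 hit [-]
3: R B2 → L0 miss [-]
4: R B2 → L0 hit [-]
5: W B5 → L1 hit [D]
6: W B5 → L1 hit [D]
7: R B5 → L1 hit [D]
8: R B5 → L1 hit [D]
9: R B0 → L0 miss [-]
10: W B3 → L1 miss wb→B5 [D]
11: W B4 → L0 miss [D]
12: R B0 → L0 miss wb→B4 [-]
13: R B0 → L0 hit [-]
14: R B1 → L1 miss wb→B3 [-]
15: W B1 → L1 hit [D]

WB = [5, 4, 3]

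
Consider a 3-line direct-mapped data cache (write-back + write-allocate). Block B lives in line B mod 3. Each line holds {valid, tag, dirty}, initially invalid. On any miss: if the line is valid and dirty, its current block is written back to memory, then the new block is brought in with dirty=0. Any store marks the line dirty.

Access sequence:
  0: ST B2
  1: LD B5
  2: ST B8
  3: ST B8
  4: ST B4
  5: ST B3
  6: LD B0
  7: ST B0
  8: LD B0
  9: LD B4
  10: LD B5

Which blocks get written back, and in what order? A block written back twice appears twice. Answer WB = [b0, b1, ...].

0: W B2 -> L2 miss  d=D]
1: R B5 -> L2 miss wb->B2  d=-]
2: W B8 -> L2 miss  d=D]
3: W B8 -> L2 hit  d=D]
4: W B4 -> L1 miss  d=D]
5: W B3 -> L0 miss  d=D]
6: R B0 -> L0 miss wb->B3  d=-]
7: W B0 -> L0 hit  d=D]
8: R B0 -> L0 hit  d=D]
9: R B4 -> L1 hit  d=D]
10: R B5 -> L2 miss wb->B8  d=-]

WB = [2, 3, 8]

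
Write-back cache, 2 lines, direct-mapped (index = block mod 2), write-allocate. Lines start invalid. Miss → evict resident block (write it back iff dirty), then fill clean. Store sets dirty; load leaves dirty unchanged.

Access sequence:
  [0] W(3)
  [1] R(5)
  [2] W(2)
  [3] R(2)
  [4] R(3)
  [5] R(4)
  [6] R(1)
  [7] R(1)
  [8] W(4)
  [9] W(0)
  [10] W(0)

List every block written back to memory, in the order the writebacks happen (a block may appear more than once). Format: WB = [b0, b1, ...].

0: W B3 → L1 miss [D]
1: R B5 → L1 miss wb→B3 [-]
2: W B2 → L0 miss [D]
3: R B2 → L0 hit [D]
4: R B3 → L1 miss [-]
5: R B4 → L0 miss wb→B2 [-]
6: R B1 → L1 miss [-]
7: R B1 → L1 hit [-]
8: W B4 → L0 hit [D]
9: W B0 → L0 miss wb→B4 [D]
10: W B0 → L0 hit [D]

WB = [3, 2, 4]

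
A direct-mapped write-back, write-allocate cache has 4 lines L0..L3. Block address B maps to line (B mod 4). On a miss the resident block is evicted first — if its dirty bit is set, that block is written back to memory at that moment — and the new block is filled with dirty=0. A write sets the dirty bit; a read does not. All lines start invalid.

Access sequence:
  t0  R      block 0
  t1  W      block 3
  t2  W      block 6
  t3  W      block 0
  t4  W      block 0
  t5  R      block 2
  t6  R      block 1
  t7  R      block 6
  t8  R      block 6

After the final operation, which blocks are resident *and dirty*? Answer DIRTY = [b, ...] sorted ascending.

DIRTY = [0, 3]

  0 | R B0 → L0 miss [-]
  1 | W B3 → L3 miss [D]
  2 | W B6 → L2 miss [D]
  3 | W B0 → L0 hit [D]
  4 | W B0 → L0 hit [D]
  5 | R B2 → L2 miss wb→B6 [-]
  6 | R B1 → L1 miss [-]
  7 | R B6 → L2 miss [-]
  8 | R B6 → L2 hit [-]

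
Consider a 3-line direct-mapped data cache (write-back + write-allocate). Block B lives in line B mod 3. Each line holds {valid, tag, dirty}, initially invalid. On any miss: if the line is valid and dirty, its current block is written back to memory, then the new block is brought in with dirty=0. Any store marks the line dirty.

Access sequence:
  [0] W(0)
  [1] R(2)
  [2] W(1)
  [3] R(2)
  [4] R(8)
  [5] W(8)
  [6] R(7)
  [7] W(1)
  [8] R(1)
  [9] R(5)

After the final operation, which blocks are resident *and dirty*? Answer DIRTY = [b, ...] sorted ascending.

0: W B0 -> L0 miss  d=D]
1: R B2 -> L2 miss  d=-]
2: W B1 -> L1 miss  d=D]
3: R B2 -> L2 hit  d=-]
4: R B8 -> L2 miss  d=-]
5: W B8 -> L2 hit  d=D]
6: R B7 -> L1 miss wb->B1  d=-]
7: W B1 -> L1 miss  d=D]
8: R B1 -> L1 hit  d=D]
9: R B5 -> L2 miss wb->B8  d=-]

DIRTY = [0, 1]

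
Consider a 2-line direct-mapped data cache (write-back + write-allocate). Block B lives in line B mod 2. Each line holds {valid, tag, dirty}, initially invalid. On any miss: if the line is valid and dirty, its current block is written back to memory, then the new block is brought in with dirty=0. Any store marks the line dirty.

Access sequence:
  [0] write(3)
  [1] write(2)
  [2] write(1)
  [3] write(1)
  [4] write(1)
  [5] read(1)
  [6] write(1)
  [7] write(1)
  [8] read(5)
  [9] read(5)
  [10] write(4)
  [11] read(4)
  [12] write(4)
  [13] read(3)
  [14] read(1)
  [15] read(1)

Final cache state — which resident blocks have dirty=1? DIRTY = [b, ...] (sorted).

0: W B3 -> L1 miss  d=D]
1: W B2 -> L0 miss  d=D]
2: W B1 -> L1 miss wb->B3  d=D]
3: W B1 -> L1 hit  d=D]
4: W B1 -> L1 hit  d=D]
5: R B1 -> L1 hit  d=D]
6: W B1 -> L1 hit  d=D]
7: W B1 -> L1 hit  d=D]
8: R B5 -> L1 miss wb->B1  d=-]
9: R B5 -> L1 hit  d=-]
10: W B4 -> L0 miss wb->B2  d=D]
11: R B4 -> L0 hit  d=D]
12: W B4 -> L0 hit  d=D]
13: R B3 -> L1 miss  d=-]
14: R B1 -> L1 miss  d=-]
15: R B1 -> L1 hit  d=-]

DIRTY = [4]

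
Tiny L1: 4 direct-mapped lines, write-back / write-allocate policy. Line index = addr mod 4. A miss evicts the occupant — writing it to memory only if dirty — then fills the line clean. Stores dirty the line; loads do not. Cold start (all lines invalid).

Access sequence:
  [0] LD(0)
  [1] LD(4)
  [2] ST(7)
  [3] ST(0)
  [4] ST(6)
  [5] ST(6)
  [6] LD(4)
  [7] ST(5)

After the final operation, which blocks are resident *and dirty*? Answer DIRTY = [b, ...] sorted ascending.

0: R B0 -> L0 miss  d=-]
1: R B4 -> L0 miss  d=-]
2: W B7 -> L3 miss  d=D]
3: W B0 -> L0 miss  d=D]
4: W B6 -> L2 miss  d=D]
5: W B6 -> L2 hit  d=D]
6: R B4 -> L0 miss wb->B0  d=-]
7: W B5 -> L1 miss  d=D]

DIRTY = [5, 6, 7]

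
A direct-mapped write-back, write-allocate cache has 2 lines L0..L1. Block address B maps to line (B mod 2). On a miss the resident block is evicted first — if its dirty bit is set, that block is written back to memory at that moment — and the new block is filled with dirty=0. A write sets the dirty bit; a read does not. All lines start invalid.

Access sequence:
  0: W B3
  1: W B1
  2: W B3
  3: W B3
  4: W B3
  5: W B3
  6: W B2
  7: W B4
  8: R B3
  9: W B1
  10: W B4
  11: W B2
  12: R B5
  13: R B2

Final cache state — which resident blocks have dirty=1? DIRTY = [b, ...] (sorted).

DIRTY = [2]

0: W B3 -> L1 miss  d=D]
1: W B1 -> L1 miss wb->B3  d=D]
2: W B3 -> L1 miss wb->B1  d=D]
3: W B3 -> L1 hit  d=D]
4: W B3 -> L1 hit  d=D]
5: W B3 -> L1 hit  d=D]
6: W B2 -> L0 miss  d=D]
7: W B4 -> L0 miss wb->B2  d=D]
8: R B3 -> L1 hit  d=D]
9: W B1 -> L1 miss wb->B3  d=D]
10: W B4 -> L0 hit  d=D]
11: W B2 -> L0 miss wb->B4  d=D]
12: R B5 -> L1 miss wb->B1  d=-]
13: R B2 -> L0 hit  d=D]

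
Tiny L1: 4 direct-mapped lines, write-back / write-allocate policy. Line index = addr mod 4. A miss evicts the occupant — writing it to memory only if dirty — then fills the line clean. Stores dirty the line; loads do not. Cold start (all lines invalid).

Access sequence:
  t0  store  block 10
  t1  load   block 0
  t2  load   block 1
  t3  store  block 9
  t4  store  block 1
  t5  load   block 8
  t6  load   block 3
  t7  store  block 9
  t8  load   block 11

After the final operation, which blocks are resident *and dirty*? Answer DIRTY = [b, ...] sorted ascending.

DIRTY = [9, 10]

0: W B10 → L2 miss [D]
1: R B0 → L0 miss [-]
2: R B1 → L1 miss [-]
3: W B9 → L1 miss [D]
4: W B1 → L1 miss wb→B9 [D]
5: R B8 → L0 miss [-]
6: R B3 → L3 miss [-]
7: W B9 → L1 miss wb→B1 [D]
8: R B11 → L3 miss [-]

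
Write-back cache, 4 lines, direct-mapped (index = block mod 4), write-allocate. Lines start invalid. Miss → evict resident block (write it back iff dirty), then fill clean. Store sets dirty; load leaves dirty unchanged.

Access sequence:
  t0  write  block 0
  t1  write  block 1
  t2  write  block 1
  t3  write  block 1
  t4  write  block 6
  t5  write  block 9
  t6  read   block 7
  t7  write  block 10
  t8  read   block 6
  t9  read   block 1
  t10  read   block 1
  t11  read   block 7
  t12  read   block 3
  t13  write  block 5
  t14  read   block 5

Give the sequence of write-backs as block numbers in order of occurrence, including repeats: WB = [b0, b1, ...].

0: W B0 → L0 miss [D]
1: W B1 → L1 miss [D]
2: W B1 → L1 hit [D]
3: W B1 → L1 hit [D]
4: W B6 → L2 miss [D]
5: W B9 → L1 miss wb→B1 [D]
6: R B7 → L3 miss [-]
7: W B10 → L2 miss wb→B6 [D]
8: R B6 → L2 miss wb→B10 [-]
9: R B1 → L1 miss wb→B9 [-]
10: R B1 → L1 hit [-]
11: R B7 → L3 hit [-]
12: R B3 → L3 miss [-]
13: W B5 → L1 miss [D]
14: R B5 → L1 hit [D]

WB = [1, 6, 10, 9]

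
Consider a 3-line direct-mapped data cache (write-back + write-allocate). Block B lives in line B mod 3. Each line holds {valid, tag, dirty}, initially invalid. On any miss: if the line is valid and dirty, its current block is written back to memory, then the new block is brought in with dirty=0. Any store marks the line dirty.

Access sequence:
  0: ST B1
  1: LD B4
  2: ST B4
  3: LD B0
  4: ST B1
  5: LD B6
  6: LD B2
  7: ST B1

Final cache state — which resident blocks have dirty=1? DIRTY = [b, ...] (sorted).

DIRTY = [1]

0: W B1 → L1 miss [D]
1: R B4 → L1 miss wb→B1 [-]
2: W B4 → L1 hit [D]
3: R B0 → L0 miss [-]
4: W B1 → L1 miss wb→B4 [D]
5: R B6 → L0 miss [-]
6: R B2 → L2 miss [-]
7: W B1 → L1 hit [D]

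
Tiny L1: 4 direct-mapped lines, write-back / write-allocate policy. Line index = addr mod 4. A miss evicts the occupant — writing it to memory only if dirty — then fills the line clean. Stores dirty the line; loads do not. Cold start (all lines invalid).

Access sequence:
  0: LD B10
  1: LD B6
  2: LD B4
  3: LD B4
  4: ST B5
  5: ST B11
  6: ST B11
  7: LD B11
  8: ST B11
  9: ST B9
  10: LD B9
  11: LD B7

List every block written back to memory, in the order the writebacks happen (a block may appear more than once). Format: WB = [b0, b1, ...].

0: R B10 → L2 miss [-]
1: R B6 → L2 miss [-]
2: R B4 → L0 miss [-]
3: R B4 → L0 hit [-]
4: W B5 → L1 miss [D]
5: W B11 → L3 miss [D]
6: W B11 → L3 hit [D]
7: R B11 → L3 hit [D]
8: W B11 → L3 hit [D]
9: W B9 → L1 miss wb→B5 [D]
10: R B9 → L1 hit [D]
11: R B7 → L3 miss wb→B11 [-]

WB = [5, 11]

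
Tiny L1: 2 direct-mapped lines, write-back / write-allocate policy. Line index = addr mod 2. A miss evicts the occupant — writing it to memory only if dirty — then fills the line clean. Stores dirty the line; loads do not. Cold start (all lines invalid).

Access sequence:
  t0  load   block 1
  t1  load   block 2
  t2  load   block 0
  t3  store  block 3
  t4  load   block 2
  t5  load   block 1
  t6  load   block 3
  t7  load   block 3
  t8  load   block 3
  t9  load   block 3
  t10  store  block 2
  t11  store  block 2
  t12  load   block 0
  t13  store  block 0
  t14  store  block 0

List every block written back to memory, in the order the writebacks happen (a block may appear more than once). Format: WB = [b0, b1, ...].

WB = [3, 2]

  0 | R B1 → L1 miss [-]
  1 | R B2 → L0 miss [-]
  2 | R B0 → L0 miss [-]
  3 | W B3 → L1 miss [D]
  4 | R B2 → L0 miss [-]
  5 | R B1 → L1 miss wb→B3 [-]
  6 | R B3 → L1 miss [-]
  7 | R B3 → L1 hit [-]
  8 | R B3 → L1 hit [-]
  9 | R B3 → L1 hit [-]
  10 | W B2 → L0 hit [D]
  11 | W B2 → L0 hit [D]
  12 | R B0 → L0 miss wb→B2 [-]
  13 | W B0 → L0 hit [D]
  14 | W B0 → L0 hit [D]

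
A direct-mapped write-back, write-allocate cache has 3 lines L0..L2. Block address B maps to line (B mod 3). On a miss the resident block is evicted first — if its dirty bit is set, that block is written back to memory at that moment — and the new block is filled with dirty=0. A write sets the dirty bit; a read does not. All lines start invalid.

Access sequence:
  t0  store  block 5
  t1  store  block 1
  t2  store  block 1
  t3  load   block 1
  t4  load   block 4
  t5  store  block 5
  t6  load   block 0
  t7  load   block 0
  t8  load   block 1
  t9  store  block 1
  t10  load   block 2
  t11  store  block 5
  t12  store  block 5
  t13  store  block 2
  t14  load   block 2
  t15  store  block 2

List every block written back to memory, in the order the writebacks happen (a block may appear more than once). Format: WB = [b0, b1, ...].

WB = [1, 5, 5]

0: W B5 -> L2 miss  d=D]
1: W B1 -> L1 miss  d=D]
2: W B1 -> L1 hit  d=D]
3: R B1 -> L1 hit  d=D]
4: R B4 -> L1 miss wb->B1  d=-]
5: W B5 -> L2 hit  d=D]
6: R B0 -> L0 miss  d=-]
7: R B0 -> L0 hit  d=-]
8: R B1 -> L1 miss  d=-]
9: W B1 -> L1 hit  d=D]
10: R B2 -> L2 miss wb->B5  d=-]
11: W B5 -> L2 miss  d=D]
12: W B5 -> L2 hit  d=D]
13: W B2 -> L2 miss wb->B5  d=D]
14: R B2 -> L2 hit  d=D]
15: W B2 -> L2 hit  d=D]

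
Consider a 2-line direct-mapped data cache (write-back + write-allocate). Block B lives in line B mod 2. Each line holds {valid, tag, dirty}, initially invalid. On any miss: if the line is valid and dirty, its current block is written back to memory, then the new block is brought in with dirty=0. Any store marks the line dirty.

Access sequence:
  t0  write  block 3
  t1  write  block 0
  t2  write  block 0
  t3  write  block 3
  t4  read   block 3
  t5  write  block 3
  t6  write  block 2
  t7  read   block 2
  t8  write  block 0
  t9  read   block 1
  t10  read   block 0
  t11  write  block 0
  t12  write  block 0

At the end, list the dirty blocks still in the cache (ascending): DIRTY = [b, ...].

DIRTY = [0]

0: W B3 -> L1 miss  d=D]
1: W B0 -> L0 miss  d=D]
2: W B0 -> L0 hit  d=D]
3: W B3 -> L1 hit  d=D]
4: R B3 -> L1 hit  d=D]
5: W B3 -> L1 hit  d=D]
6: W B2 -> L0 miss wb->B0  d=D]
7: R B2 -> L0 hit  d=D]
8: W B0 -> L0 miss wb->B2  d=D]
9: R B1 -> L1 miss wb->B3  d=-]
10: R B0 -> L0 hit  d=D]
11: W B0 -> L0 hit  d=D]
12: W B0 -> L0 hit  d=D]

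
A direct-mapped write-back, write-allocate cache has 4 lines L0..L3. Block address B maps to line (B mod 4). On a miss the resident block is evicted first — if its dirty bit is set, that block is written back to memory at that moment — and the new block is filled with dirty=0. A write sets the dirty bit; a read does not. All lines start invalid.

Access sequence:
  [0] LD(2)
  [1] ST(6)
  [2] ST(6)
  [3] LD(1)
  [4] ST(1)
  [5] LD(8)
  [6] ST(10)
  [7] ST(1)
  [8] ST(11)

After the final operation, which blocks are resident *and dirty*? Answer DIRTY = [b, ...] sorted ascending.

DIRTY = [1, 10, 11]

  0 | R B2 → L2 miss [-]
  1 | W B6 → L2 miss [D]
  2 | W B6 → L2 hit [D]
  3 | R B1 → L1 miss [-]
  4 | W B1 → L1 hit [D]
  5 | R B8 → L0 miss [-]
  6 | W B10 → L2 miss wb→B6 [D]
  7 | W B1 → L1 hit [D]
  8 | W B11 → L3 miss [D]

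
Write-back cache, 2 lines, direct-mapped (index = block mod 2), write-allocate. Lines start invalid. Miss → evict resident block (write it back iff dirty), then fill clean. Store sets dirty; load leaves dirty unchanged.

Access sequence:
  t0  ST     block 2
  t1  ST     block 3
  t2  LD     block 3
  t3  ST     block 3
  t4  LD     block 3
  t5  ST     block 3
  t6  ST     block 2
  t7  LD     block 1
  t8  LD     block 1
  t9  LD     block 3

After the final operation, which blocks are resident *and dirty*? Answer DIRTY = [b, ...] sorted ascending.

0: W B2 → L0 miss [D]
1: W B3 → L1 miss [D]
2: R B3 → L1 hit [D]
3: W B3 → L1 hit [D]
4: R B3 → L1 hit [D]
5: W B3 → L1 hit [D]
6: W B2 → L0 hit [D]
7: R B1 → L1 miss wb→B3 [-]
8: R B1 → L1 hit [-]
9: R B3 → L1 miss [-]

DIRTY = [2]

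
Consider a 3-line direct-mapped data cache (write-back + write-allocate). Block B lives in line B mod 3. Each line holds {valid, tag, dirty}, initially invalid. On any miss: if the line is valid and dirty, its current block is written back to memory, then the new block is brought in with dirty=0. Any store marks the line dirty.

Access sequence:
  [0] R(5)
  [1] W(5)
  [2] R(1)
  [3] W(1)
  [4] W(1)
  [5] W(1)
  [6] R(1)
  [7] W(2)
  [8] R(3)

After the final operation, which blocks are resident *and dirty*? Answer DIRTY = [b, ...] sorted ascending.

DIRTY = [1, 2]

0: R B5 → L2 miss [-]
1: W B5 → L2 hit [D]
2: R B1 → L1 miss [-]
3: W B1 → L1 hit [D]
4: W B1 → L1 hit [D]
5: W B1 → L1 hit [D]
6: R B1 → L1 hit [D]
7: W B2 → L2 miss wb→B5 [D]
8: R B3 → L0 miss [-]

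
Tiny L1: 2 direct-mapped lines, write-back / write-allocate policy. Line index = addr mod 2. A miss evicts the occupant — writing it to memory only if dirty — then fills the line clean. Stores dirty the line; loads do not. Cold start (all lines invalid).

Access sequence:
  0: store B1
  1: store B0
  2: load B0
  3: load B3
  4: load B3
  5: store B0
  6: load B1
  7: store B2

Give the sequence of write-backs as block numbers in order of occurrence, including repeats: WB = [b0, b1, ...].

0: W B1 -> L1 miss  d=D]
1: W B0 -> L0 miss  d=D]
2: R B0 -> L0 hit  d=D]
3: R B3 -> L1 miss wb->B1  d=-]
4: R B3 -> L1 hit  d=-]
5: W B0 -> L0 hit  d=D]
6: R B1 -> L1 miss  d=-]
7: W B2 -> L0 miss wb->B0  d=D]

WB = [1, 0]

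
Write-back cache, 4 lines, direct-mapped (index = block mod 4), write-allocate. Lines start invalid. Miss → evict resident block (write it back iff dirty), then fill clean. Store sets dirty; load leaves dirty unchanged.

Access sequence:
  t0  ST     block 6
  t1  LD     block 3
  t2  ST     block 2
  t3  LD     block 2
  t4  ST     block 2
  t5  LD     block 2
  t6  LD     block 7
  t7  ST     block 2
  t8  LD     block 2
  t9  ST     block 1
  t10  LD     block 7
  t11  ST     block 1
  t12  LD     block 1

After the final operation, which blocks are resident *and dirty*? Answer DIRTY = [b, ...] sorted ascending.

0: W B6 -> L2 miss  d=D]
1: R B3 -> L3 miss  d=-]
2: W B2 -> L2 miss wb->B6  d=D]
3: R B2 -> L2 hit  d=D]
4: W B2 -> L2 hit  d=D]
5: R B2 -> L2 hit  d=D]
6: R B7 -> L3 miss  d=-]
7: W B2 -> L2 hit  d=D]
8: R B2 -> L2 hit  d=D]
9: W B1 -> L1 miss  d=D]
10: R B7 -> L3 hit  d=-]
11: W B1 -> L1 hit  d=D]
12: R B1 -> L1 hit  d=D]

DIRTY = [1, 2]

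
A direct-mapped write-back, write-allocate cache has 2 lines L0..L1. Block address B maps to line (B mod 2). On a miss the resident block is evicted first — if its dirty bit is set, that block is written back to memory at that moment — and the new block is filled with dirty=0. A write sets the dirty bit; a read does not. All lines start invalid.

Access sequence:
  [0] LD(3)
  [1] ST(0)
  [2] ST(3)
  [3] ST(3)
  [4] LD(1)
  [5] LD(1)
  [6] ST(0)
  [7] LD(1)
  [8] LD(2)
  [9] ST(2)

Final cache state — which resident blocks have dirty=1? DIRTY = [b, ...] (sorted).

DIRTY = [2]

0: R B3 → L1 miss [-]
1: W B0 → L0 miss [D]
2: W B3 → L1 hit [D]
3: W B3 → L1 hit [D]
4: R B1 → L1 miss wb→B3 [-]
5: R B1 → L1 hit [-]
6: W B0 → L0 hit [D]
7: R B1 → L1 hit [-]
8: R B2 → L0 miss wb→B0 [-]
9: W B2 → L0 hit [D]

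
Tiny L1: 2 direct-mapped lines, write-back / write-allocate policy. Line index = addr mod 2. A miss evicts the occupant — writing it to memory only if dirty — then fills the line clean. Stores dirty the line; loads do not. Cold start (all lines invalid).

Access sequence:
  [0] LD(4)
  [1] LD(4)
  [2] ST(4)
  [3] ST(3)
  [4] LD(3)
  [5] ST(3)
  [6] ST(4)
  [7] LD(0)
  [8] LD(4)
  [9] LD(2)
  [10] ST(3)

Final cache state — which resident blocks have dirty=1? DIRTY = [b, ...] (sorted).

DIRTY = [3]

0: R B4 → L0 miss [-]
1: R B4 → L0 hit [-]
2: W B4 → L0 hit [D]
3: W B3 → L1 miss [D]
4: R B3 → L1 hit [D]
5: W B3 → L1 hit [D]
6: W B4 → L0 hit [D]
7: R B0 → L0 miss wb→B4 [-]
8: R B4 → L0 miss [-]
9: R B2 → L0 miss [-]
10: W B3 → L1 hit [D]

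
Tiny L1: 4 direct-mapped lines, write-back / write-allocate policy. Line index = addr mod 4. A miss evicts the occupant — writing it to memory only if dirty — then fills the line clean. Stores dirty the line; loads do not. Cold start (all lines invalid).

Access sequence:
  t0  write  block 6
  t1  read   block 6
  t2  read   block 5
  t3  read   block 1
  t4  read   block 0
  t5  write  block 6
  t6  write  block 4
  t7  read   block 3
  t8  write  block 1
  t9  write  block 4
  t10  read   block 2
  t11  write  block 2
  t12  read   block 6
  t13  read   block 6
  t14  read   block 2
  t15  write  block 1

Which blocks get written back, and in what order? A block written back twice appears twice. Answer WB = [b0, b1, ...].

0: W B6 → L2 miss [D]
1: R B6 → L2 hit [D]
2: R B5 → L1 miss [-]
3: R B1 → L1 miss [-]
4: R B0 → L0 miss [-]
5: W B6 → L2 hit [D]
6: W B4 → L0 miss [D]
7: R B3 → L3 miss [-]
8: W B1 → L1 hit [D]
9: W B4 → L0 hit [D]
10: R B2 → L2 miss wb→B6 [-]
11: W B2 → L2 hit [D]
12: R B6 → L2 miss wb→B2 [-]
13: R B6 → L2 hit [-]
14: R B2 → L2 miss [-]
15: W B1 → L1 hit [D]

WB = [6, 2]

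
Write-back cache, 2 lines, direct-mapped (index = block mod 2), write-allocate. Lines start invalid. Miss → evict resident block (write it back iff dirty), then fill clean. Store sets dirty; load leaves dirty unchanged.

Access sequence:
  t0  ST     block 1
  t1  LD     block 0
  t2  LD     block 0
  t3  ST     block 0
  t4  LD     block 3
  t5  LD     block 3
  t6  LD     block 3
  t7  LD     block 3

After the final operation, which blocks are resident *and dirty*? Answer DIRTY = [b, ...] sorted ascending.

DIRTY = [0]

  0 | W B1 → L1 miss [D]
  1 | R B0 → L0 miss [-]
  2 | R B0 → L0 hit [-]
  3 | W B0 → L0 hit [D]
  4 | R B3 → L1 miss wb→B1 [-]
  5 | R B3 → L1 hit [-]
  6 | R B3 → L1 hit [-]
  7 | R B3 → L1 hit [-]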